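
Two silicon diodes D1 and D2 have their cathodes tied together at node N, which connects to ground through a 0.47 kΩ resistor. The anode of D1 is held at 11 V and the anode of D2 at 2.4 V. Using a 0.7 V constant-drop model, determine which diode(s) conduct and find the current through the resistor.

Only D1 conducts; I_R ≈ 22 mA

Assume both conduct. Then node N would need to be at both 11−0.7 = 10.3 V and 2.4−0.7 = 1.7 V, which is impossible.
Assume only D1 conducts: V_N = 11 − 0.7 = 10.3 V, so I_R = 10.3/0.47 = 21.9 mA.
Check D2: its anode-to-cathode voltage is 2.4 − 10.3 = -7.9 V < 0.7 V, so it is off. The assumption is consistent.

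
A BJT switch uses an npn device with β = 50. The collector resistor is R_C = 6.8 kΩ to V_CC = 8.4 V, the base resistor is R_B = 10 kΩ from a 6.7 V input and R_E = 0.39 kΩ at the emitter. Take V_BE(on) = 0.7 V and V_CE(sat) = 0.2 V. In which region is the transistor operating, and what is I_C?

Assume active: I_B = (6.7 − 0.7)/(10 + 51×0.39) = 0.201 mA, I_C = β·I_B = 10 mA.
Then V_CE = 8.4 − 10×6.8 − 10.2×0.39 = -63.8 V < 0.2 V — the active assumption fails.
Re-solve with V_CE = 0.2 V. KCL at the emitter: V_E/R_E = (V_BB−0.7−V_E)/R_B + (V_CC−0.2−V_E)/R_C, giving V_E = 0.642 V.
I_C = (V_CC − 0.2 − V_E)/R_C = (8.2 − 0.642)/6.8 = 1.11 mA.
Check: I_B = (6 − 0.642)/10 = 0.536 mA, and β·I_B = 26.8 mA > I_C, confirming saturation.

saturation; I_C ≈ 1.1 mA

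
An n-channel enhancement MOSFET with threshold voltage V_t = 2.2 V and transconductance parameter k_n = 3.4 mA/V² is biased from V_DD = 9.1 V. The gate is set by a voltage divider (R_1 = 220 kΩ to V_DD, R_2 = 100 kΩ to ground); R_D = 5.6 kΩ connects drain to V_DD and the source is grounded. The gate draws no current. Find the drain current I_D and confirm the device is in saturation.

V_G = V_DD·R_2/(R_1+R_2) = 9.1×100/320 = 2.84 V. With the source grounded, V_GS = V_G = 2.84 V.
Assume saturation: I_D = (k_n/2)(V_GS − V_t)² = (3.4/2)×(2.84 − 2.2)² = 1.7×0.644² = 0.705 mA.
V_DS = V_DD − I_D·R_D = 9.1 − 0.705×5.6 = 5.15 V.
Saturation requires V_DS ≥ V_GS − V_t = 0.644 V; 5.15 ≥ 0.644 ✓.

I_D ≈ 0.7 mA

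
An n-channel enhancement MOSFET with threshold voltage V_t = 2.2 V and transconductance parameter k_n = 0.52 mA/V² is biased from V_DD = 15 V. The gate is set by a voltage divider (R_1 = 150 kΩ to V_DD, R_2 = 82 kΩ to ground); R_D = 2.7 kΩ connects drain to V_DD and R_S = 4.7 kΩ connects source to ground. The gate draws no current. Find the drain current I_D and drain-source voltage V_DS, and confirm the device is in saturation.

I_D ≈ 0.4 mA, V_DS ≈ 12 V

V_G = V_DD·R_2/(R_1+R_2) = 15×82/232 = 5.3 V.
Assume saturation: I_D = (k_n/2)(V_GS − V_t)² with V_GS = V_G − I_D·R_S = 5.3 − 4.7·I_D.
Substituting gives 5.74·I_D² − 8.58·I_D + 2.5 = 0, with roots I_D = 0.397 or 1.1 mA.
The root I_D = 1.1 mA gives V_GS = 0.146 V ≤ V_t, so take I_D = 0.397 mA.
Then V_GS = 3.44 V and V_DS = V_DD − I_D(R_D+R_S) = 15 − 0.397×7.4 = 12.1 V.
Saturation requires V_DS ≥ V_GS − V_t = 1.24 V; 12.1 ≥ 1.24 ✓.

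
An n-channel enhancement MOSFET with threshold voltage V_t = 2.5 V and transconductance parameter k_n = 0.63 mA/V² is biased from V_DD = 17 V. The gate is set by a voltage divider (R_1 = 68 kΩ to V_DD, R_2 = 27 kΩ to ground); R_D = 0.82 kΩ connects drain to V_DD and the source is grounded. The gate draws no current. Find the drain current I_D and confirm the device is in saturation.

I_D ≈ 1.7 mA

V_G = V_DD·R_2/(R_1+R_2) = 17×27/95 = 4.83 V. With the source grounded, V_GS = V_G = 4.83 V.
Assume saturation: I_D = (k_n/2)(V_GS − V_t)² = (0.63/2)×(4.83 − 2.5)² = 0.315×2.33² = 1.71 mA.
V_DS = V_DD − I_D·R_D = 17 − 1.71×0.82 = 15.6 V.
Saturation requires V_DS ≥ V_GS − V_t = 2.33 V; 15.6 ≥ 2.33 ✓.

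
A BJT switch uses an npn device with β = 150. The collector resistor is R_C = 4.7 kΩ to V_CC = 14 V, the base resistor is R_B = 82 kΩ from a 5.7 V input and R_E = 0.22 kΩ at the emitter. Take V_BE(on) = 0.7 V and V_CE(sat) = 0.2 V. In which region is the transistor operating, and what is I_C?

Assume active: I_B = (5.7 − 0.7)/(82 + 151×0.22) = 0.0434 mA, I_C = β·I_B = 6.51 mA.
Then V_CE = 14 − 6.51×4.7 − 6.55×0.22 = -18 V < 0.2 V — the active assumption fails.
Re-solve with V_CE = 0.2 V. KCL at the emitter: V_E/R_E = (V_BB−0.7−V_E)/R_B + (V_CC−0.2−V_E)/R_C, giving V_E = 0.628 V.
I_C = (V_CC − 0.2 − V_E)/R_C = (13.8 − 0.628)/4.7 = 2.8 mA.
Check: I_B = (5 − 0.628)/82 = 0.0533 mA, and β·I_B = 8 mA > I_C, confirming saturation.

saturation; I_C ≈ 2.8 mA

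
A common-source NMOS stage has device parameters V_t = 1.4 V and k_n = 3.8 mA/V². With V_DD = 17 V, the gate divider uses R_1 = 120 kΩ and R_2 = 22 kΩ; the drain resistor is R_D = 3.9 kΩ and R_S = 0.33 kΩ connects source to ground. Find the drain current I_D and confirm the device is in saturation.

I_D ≈ 1.3 mA

V_G = V_DD·R_2/(R_1+R_2) = 17×22/142 = 2.63 V.
Assume saturation: I_D = (k_n/2)(V_GS − V_t)² with V_GS = V_G − I_D·R_S = 2.63 − 0.33·I_D.
Substituting gives 0.207·I_D² − 2.55·I_D + 2.89 = 0, with roots I_D = 1.27 or 11 mA.
The root I_D = 11 mA gives V_GS = -1.01 V ≤ V_t, so take I_D = 1.27 mA.
Then V_GS = 2.22 V and V_DS = V_DD − I_D(R_D+R_S) = 17 − 1.27×4.23 = 11.6 V.
Saturation requires V_DS ≥ V_GS − V_t = 0.816 V; 11.6 ≥ 0.816 ✓.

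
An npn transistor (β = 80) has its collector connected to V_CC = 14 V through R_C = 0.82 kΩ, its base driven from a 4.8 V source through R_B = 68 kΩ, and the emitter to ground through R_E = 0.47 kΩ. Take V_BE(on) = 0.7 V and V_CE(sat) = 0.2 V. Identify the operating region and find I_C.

Assume active. Base-emitter loop: I_B = (V_BB − V_BE)/(R_B + (β+1)R_E) = (4.8 − 0.7)/(68 + 81×0.47) = 0.0387 mA.
I_C = β·I_B = 80×0.0387 = 3.09 mA.
V_CE = V_CC − I_C·R_C − I_E·R_E = 14 − 3.09×0.82 − 3.13×0.47 = 9.99 V > V_CE(sat), so the active-region assumption holds.

active; I_C ≈ 3.1 mA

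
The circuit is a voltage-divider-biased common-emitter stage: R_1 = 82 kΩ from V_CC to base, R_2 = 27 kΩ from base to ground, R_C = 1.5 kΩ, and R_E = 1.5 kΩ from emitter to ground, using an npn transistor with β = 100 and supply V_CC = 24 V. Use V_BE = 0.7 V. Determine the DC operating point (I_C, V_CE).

I_C ≈ 3.1 mA, V_CE ≈ 15 V

Thevenize the base divider: V_Th = V_CC·R_2/(R_1+R_2) = 24×27/109 = 5.94 V, R_Th = R_1‖R_2 = 20.3 kΩ.
Base-emitter loop: V_Th = I_B·R_Th + V_BE + (β+1)I_B·R_E, so I_B = (5.94 − 0.7) / (20.3 + 101×1.5) = 0.0305 mA.
I_C = β·I_B = 100×0.0305 = 3.05 mA, and I_E = (β+1)I_B = 3.08 mA.
V_CE = V_CC − I_C·R_C − I_E·R_E = 24 − 3.05×1.5 − 3.08×1.5 = 14.8 V.
V_CE = 14.8 V > 0.2 V confirms active-region operation.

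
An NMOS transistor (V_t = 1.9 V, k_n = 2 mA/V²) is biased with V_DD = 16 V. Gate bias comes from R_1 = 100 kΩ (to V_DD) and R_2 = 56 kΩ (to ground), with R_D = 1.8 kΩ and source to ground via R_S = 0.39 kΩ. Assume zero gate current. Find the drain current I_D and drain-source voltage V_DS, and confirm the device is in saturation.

V_G = V_DD·R_2/(R_1+R_2) = 16×56/156 = 5.74 V.
Assume saturation: I_D = (k_n/2)(V_GS − V_t)² with V_GS = V_G − I_D·R_S = 5.74 − 0.39·I_D.
Substituting gives 0.152·I_D² − 4·I_D + 14.8 = 0, with roots I_D = 4.45 or 21.8 mA.
The root I_D = 21.8 mA gives V_GS = -2.77 V ≤ V_t, so take I_D = 4.45 mA.
Then V_GS = 4.01 V and V_DS = V_DD − I_D(R_D+R_S) = 16 − 4.45×2.19 = 6.26 V.
Saturation requires V_DS ≥ V_GS − V_t = 2.11 V; 6.26 ≥ 2.11 ✓.

I_D ≈ 4.4 mA, V_DS ≈ 6.3 V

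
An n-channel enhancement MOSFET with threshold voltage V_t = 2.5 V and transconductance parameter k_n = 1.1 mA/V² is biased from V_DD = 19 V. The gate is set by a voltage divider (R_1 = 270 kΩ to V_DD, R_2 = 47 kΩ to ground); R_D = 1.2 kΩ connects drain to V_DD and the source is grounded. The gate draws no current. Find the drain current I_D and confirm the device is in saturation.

V_G = V_DD·R_2/(R_1+R_2) = 19×47/317 = 2.82 V. With the source grounded, V_GS = V_G = 2.82 V.
Assume saturation: I_D = (k_n/2)(V_GS − V_t)² = (1.1/2)×(2.82 − 2.5)² = 0.55×0.317² = 0.0553 mA.
V_DS = V_DD − I_D·R_D = 19 − 0.0553×1.2 = 18.9 V.
Saturation requires V_DS ≥ V_GS − V_t = 0.317 V; 18.9 ≥ 0.317 ✓.

I_D ≈ 0.055 mA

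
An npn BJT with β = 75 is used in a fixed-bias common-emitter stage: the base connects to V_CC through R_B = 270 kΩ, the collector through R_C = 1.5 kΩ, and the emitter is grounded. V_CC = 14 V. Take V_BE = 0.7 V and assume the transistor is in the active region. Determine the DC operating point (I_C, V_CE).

Base loop: V_CC = I_B·R_B + V_BE, so I_B = (14 − 0.7)/270 kΩ = 0.0493 mA.
In the active region I_C = β·I_B = 75 × 0.0493 = 3.69 mA.
Collector loop: V_CE = V_CC − I_C·R_C = 14 − 3.69×1.5 = 8.46 V.
Since V_CE = 8.46 V > V_CE(sat) ≈ 0.2 V, the transistor is in the active region as assumed.

I_C ≈ 3.7 mA, V_CE ≈ 8.5 V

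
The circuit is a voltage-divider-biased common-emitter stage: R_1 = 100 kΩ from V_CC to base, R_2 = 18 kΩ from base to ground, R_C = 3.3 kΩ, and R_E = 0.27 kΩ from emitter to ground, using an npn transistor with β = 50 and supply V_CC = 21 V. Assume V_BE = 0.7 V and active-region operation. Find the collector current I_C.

I_C ≈ 4.3 mA

Thevenize the base divider: V_Th = V_CC·R_2/(R_1+R_2) = 21×18/118 = 3.2 V, R_Th = R_1‖R_2 = 15.3 kΩ.
Base-emitter loop: V_Th = I_B·R_Th + V_BE + (β+1)I_B·R_E, so I_B = (3.2 − 0.7) / (15.3 + 51×0.27) = 0.0863 mA.
I_C = β·I_B = 50×0.0863 = 4.31 mA, and I_E = (β+1)I_B = 4.4 mA.
V_CE = V_CC − I_C·R_C − I_E·R_E = 21 − 4.31×3.3 − 4.4×0.27 = 5.58 V.
V_CE = 5.58 V > 0.2 V confirms active-region operation.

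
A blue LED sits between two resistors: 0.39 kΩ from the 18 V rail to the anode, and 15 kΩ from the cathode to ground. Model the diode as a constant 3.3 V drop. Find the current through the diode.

The two resistors are in series with the diode, so KVL gives 18 = I·0.39 + 3.3 + I·15.
I = (18 − 3.3) / (0.39 + 15) kΩ = 14.7 / 15.4 = 0.955 mA.

I ≈ 0.96 mA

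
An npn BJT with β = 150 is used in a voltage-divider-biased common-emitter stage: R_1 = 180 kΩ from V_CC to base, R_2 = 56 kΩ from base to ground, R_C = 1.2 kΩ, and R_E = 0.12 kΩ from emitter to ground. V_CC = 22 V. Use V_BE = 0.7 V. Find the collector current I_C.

I_C ≈ 11 mA

Thevenize the base divider: V_Th = V_CC·R_2/(R_1+R_2) = 22×56/236 = 5.22 V, R_Th = R_1‖R_2 = 42.7 kΩ.
Base-emitter loop: V_Th = I_B·R_Th + V_BE + (β+1)I_B·R_E, so I_B = (5.22 − 0.7) / (42.7 + 151×0.12) = 0.0743 mA.
I_C = β·I_B = 150×0.0743 = 11.1 mA, and I_E = (β+1)I_B = 11.2 mA.
V_CE = V_CC − I_C·R_C − I_E·R_E = 22 − 11.1×1.2 − 11.2×0.12 = 7.28 V.
V_CE = 7.28 V > 0.2 V confirms active-region operation.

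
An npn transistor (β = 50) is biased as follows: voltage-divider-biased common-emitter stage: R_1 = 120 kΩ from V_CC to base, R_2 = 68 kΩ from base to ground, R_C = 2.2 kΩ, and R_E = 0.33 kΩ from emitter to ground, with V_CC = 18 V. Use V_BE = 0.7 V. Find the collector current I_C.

Thevenize the base divider: V_Th = V_CC·R_2/(R_1+R_2) = 18×68/188 = 6.51 V, R_Th = R_1‖R_2 = 43.4 kΩ.
Base-emitter loop: V_Th = I_B·R_Th + V_BE + (β+1)I_B·R_E, so I_B = (6.51 − 0.7) / (43.4 + 51×0.33) = 0.0965 mA.
I_C = β·I_B = 50×0.0965 = 4.82 mA, and I_E = (β+1)I_B = 4.92 mA.
V_CE = V_CC − I_C·R_C − I_E·R_E = 18 − 4.82×2.2 − 4.92×0.33 = 5.77 V.
V_CE = 5.77 V > 0.2 V confirms active-region operation.

I_C ≈ 4.8 mA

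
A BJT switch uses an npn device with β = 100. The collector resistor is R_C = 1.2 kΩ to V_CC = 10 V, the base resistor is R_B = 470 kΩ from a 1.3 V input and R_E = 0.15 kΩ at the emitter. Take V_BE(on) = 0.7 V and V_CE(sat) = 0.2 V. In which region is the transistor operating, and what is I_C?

active; I_C ≈ 0.12 mA

Assume active. Base-emitter loop: I_B = (V_BB − V_BE)/(R_B + (β+1)R_E) = (1.3 − 0.7)/(470 + 101×0.15) = 0.00124 mA.
I_C = β·I_B = 100×0.00124 = 0.124 mA.
V_CE = V_CC − I_C·R_C − I_E·R_E = 10 − 0.124×1.2 − 0.125×0.15 = 9.83 V > V_CE(sat), so the active-region assumption holds.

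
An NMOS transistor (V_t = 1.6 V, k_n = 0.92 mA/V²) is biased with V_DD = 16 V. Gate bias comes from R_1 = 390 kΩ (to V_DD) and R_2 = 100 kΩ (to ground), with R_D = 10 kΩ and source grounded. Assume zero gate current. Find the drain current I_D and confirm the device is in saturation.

I_D ≈ 1.3 mA

V_G = V_DD·R_2/(R_1+R_2) = 16×100/490 = 3.27 V. With the source grounded, V_GS = V_G = 3.27 V.
Assume saturation: I_D = (k_n/2)(V_GS − V_t)² = (0.92/2)×(3.27 − 1.6)² = 0.46×1.67² = 1.28 mA.
V_DS = V_DD − I_D·R_D = 16 − 1.28×10 = 3.24 V.
Saturation requires V_DS ≥ V_GS − V_t = 1.67 V; 3.24 ≥ 1.67 ✓.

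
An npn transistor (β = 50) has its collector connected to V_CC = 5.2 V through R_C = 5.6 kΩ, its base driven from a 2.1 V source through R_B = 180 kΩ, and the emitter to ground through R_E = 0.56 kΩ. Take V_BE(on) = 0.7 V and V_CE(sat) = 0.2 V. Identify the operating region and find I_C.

active; I_C ≈ 0.34 mA

Assume active. Base-emitter loop: I_B = (V_BB − V_BE)/(R_B + (β+1)R_E) = (2.1 − 0.7)/(180 + 51×0.56) = 0.00671 mA.
I_C = β·I_B = 50×0.00671 = 0.336 mA.
V_CE = V_CC − I_C·R_C − I_E·R_E = 5.2 − 0.336×5.6 − 0.342×0.56 = 3.13 V > V_CE(sat), so the active-region assumption holds.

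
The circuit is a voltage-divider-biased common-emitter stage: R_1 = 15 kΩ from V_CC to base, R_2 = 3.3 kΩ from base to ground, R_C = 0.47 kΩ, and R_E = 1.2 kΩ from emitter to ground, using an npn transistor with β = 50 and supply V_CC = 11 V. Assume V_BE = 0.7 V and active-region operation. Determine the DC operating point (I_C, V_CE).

I_C ≈ 1 mA, V_CE ≈ 9.3 V

Thevenize the base divider: V_Th = V_CC·R_2/(R_1+R_2) = 11×3.3/18.3 = 1.98 V, R_Th = R_1‖R_2 = 2.7 kΩ.
Base-emitter loop: V_Th = I_B·R_Th + V_BE + (β+1)I_B·R_E, so I_B = (1.98 − 0.7) / (2.7 + 51×1.2) = 0.0201 mA.
I_C = β·I_B = 50×0.0201 = 1 mA, and I_E = (β+1)I_B = 1.02 mA.
V_CE = V_CC − I_C·R_C − I_E·R_E = 11 − 1×0.47 − 1.02×1.2 = 9.3 V.
V_CE = 9.3 V > 0.2 V confirms active-region operation.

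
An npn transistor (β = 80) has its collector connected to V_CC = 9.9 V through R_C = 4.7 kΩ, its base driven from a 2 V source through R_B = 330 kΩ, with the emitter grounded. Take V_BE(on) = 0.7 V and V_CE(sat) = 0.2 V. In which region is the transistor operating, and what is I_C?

active; I_C ≈ 0.32 mA

Assume active. Base-emitter loop: I_B = (V_BB − V_BE)/R_B = (2 − 0.7)/330 = 0.00394 mA.
I_C = β·I_B = 80×0.00394 = 0.315 mA.
V_CE = V_CC − I_C·R_C = 9.9 − 0.315×4.7 = 8.42 V > V_CE(sat), so the active-region assumption holds.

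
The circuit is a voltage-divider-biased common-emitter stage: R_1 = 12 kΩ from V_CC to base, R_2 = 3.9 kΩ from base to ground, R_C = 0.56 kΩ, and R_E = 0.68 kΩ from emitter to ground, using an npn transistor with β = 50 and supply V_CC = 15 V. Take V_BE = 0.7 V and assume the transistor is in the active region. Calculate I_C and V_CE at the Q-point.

I_C ≈ 4 mA, V_CE ≈ 10 V

Thevenize the base divider: V_Th = V_CC·R_2/(R_1+R_2) = 15×3.9/15.9 = 3.68 V, R_Th = R_1‖R_2 = 2.94 kΩ.
Base-emitter loop: V_Th = I_B·R_Th + V_BE + (β+1)I_B·R_E, so I_B = (3.68 − 0.7) / (2.94 + 51×0.68) = 0.0792 mA.
I_C = β·I_B = 50×0.0792 = 3.96 mA, and I_E = (β+1)I_B = 4.04 mA.
V_CE = V_CC − I_C·R_C − I_E·R_E = 15 − 3.96×0.56 − 4.04×0.68 = 10 V.
V_CE = 10 V > 0.2 V confirms active-region operation.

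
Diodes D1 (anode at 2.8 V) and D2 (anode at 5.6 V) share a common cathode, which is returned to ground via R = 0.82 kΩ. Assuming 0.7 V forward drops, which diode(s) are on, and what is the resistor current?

Only D2 conducts; I_R ≈ 6 mA

Assume both conduct. Then node N would need to be at both 2.8−0.7 = 2.1 V and 5.6−0.7 = 4.9 V, which is impossible.
Assume only D2 conducts: V_N = 5.6 − 0.7 = 4.9 V, so I_R = 4.9/0.82 = 5.98 mA.
Check D1: its anode-to-cathode voltage is 2.8 − 4.9 = -2.1 V < 0.7 V, so it is off. The assumption is consistent.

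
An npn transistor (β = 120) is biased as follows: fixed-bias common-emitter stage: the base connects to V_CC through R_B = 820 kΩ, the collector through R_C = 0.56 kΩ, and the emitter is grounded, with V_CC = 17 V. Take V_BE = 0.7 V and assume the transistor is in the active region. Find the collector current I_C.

I_C ≈ 2.4 mA

Base loop: V_CC = I_B·R_B + V_BE, so I_B = (17 − 0.7)/820 kΩ = 0.0199 mA.
In the active region I_C = β·I_B = 120 × 0.0199 = 2.39 mA.
Collector loop: V_CE = V_CC − I_C·R_C = 17 − 2.39×0.56 = 15.7 V.
Since V_CE = 15.7 V > V_CE(sat) ≈ 0.2 V, the transistor is in the active region as assumed.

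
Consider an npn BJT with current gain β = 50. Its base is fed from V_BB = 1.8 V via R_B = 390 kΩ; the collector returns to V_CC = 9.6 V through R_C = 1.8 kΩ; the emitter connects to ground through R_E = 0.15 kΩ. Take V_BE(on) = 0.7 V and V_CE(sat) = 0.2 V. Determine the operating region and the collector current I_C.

active; I_C ≈ 0.14 mA

Assume active. Base-emitter loop: I_B = (V_BB − V_BE)/(R_B + (β+1)R_E) = (1.8 − 0.7)/(390 + 51×0.15) = 0.00277 mA.
I_C = β·I_B = 50×0.00277 = 0.138 mA.
V_CE = V_CC − I_C·R_C − I_E·R_E = 9.6 − 0.138×1.8 − 0.141×0.15 = 9.33 V > V_CE(sat), so the active-region assumption holds.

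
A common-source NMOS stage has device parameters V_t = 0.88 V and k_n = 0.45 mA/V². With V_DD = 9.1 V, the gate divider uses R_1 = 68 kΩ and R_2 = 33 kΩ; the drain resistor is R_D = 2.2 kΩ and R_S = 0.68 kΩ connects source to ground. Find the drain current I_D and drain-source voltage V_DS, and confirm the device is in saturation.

V_G = V_DD·R_2/(R_1+R_2) = 9.1×33/101 = 2.97 V.
Assume saturation: I_D = (k_n/2)(V_GS − V_t)² with V_GS = V_G − I_D·R_S = 2.97 − 0.68·I_D.
Substituting gives 0.104·I_D² − 1.64·I_D + 0.986 = 0, with roots I_D = 0.626 or 15.1 mA.
The root I_D = 15.1 mA gives V_GS = -7.32 V ≤ V_t, so take I_D = 0.626 mA.
Then V_GS = 2.55 V and V_DS = V_DD − I_D(R_D+R_S) = 9.1 − 0.626×2.88 = 7.3 V.
Saturation requires V_DS ≥ V_GS − V_t = 1.67 V; 7.3 ≥ 1.67 ✓.

I_D ≈ 0.63 mA, V_DS ≈ 7.3 V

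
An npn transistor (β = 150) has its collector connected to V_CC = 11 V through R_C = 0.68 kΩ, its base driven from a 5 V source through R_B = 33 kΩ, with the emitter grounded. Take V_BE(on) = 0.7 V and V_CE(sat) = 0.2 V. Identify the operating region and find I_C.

saturation; I_C ≈ 16 mA

Assume active: I_B = (5 − 0.7)/33 = 0.13 mA, giving I_C = β·I_B = 19.5 mA.
But then V_CE = 11 − 19.5×0.68 = -2.29 V < V_CE(sat) = 0.2 V — impossible in the active region.
So the transistor is saturated. With V_CE = 0.2 V, I_C = (V_CC − 0.2)/R_C = 10.8/0.68 = 15.9 mA.
Check: β·I_B = 19.5 mA > I_C = 15.9 mA, confirming saturation.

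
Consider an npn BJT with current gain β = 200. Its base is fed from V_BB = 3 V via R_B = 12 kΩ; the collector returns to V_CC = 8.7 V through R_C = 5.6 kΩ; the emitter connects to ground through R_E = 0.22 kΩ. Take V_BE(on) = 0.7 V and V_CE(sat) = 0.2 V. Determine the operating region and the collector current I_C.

Assume active: I_B = (3 − 0.7)/(12 + 201×0.22) = 0.0409 mA, I_C = β·I_B = 8.18 mA.
Then V_CE = 8.7 − 8.18×5.6 − 8.22×0.22 = -38.9 V < 0.2 V — the active assumption fails.
Re-solve with V_CE = 0.2 V. KCL at the emitter: V_E/R_E = (V_BB−0.7−V_E)/R_B + (V_CC−0.2−V_E)/R_C, giving V_E = 0.356 V.
I_C = (V_CC − 0.2 − V_E)/R_C = (8.5 − 0.356)/5.6 = 1.45 mA.
Check: I_B = (2.3 − 0.356)/12 = 0.162 mA, and β·I_B = 32.4 mA > I_C, confirming saturation.

saturation; I_C ≈ 1.5 mA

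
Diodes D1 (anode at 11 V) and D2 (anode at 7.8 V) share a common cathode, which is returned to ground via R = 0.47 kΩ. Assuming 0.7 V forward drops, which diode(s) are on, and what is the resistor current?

Assume both conduct. Then node N would need to be at both 11−0.7 = 10.3 V and 7.8−0.7 = 7.1 V, which is impossible.
Assume only D1 conducts: V_N = 11 − 0.7 = 10.3 V, so I_R = 10.3/0.47 = 21.9 mA.
Check D2: its anode-to-cathode voltage is 7.8 − 10.3 = -2.5 V < 0.7 V, so it is off. The assumption is consistent.

Only D1 conducts; I_R ≈ 22 mA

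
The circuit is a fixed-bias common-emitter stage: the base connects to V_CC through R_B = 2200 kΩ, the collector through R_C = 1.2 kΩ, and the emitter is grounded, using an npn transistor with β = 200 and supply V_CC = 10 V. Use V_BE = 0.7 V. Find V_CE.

Base loop: V_CC = I_B·R_B + V_BE, so I_B = (10 − 0.7)/2200 kΩ = 0.00423 mA.
In the active region I_C = β·I_B = 200 × 0.00423 = 0.845 mA.
Collector loop: V_CE = V_CC − I_C·R_C = 10 − 0.845×1.2 = 8.99 V.
Since V_CE = 8.99 V > V_CE(sat) ≈ 0.2 V, the transistor is in the active region as assumed.

V_CE ≈ 9 V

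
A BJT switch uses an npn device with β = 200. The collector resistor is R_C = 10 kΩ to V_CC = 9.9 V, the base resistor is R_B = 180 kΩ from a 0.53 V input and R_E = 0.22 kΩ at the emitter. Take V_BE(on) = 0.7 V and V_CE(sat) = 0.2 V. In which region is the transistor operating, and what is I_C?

V_BB = 0.53 V ≤ V_BE(on) = 0.7 V, so the base-emitter junction is not forward biased.
The transistor is in cutoff: I_B = I_C = 0.

cutoff; I_C ≈ 0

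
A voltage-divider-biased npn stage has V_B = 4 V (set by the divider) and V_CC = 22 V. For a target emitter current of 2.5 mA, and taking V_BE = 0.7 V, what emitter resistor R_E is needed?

V_E = V_B − V_BE = 4 − 0.7 = 3.3 V.
R_E = V_E / I_E = 3.3 / 2.5 = 1.32 kΩ.

R_E ≈ 1.3 kΩ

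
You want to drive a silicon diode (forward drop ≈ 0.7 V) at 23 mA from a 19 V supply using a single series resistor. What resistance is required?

The resistor drops V_S − V_D = 19 − 0.7 = 18.3 V at 23 mA.
R = 18.3 V / 23 mA = 0.796 kΩ.

R ≈ 0.8 kΩ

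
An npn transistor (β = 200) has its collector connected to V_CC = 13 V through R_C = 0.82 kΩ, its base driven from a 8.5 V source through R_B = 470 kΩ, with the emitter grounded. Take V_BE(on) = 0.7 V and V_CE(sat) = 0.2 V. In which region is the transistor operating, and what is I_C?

active; I_C ≈ 3.3 mA

Assume active. Base-emitter loop: I_B = (V_BB − V_BE)/R_B = (8.5 − 0.7)/470 = 0.0166 mA.
I_C = β·I_B = 200×0.0166 = 3.32 mA.
V_CE = V_CC − I_C·R_C = 13 − 3.32×0.82 = 10.3 V > V_CE(sat), so the active-region assumption holds.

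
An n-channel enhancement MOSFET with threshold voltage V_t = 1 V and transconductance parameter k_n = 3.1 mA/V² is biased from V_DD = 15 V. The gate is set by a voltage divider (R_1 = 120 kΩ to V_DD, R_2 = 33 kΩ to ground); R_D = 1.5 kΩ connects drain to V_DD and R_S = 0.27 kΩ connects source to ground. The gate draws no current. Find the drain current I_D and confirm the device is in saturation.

I_D ≈ 3.1 mA

V_G = V_DD·R_2/(R_1+R_2) = 15×33/153 = 3.24 V.
Assume saturation: I_D = (k_n/2)(V_GS − V_t)² with V_GS = V_G − I_D·R_S = 3.24 − 0.27·I_D.
Substituting gives 0.113·I_D² − 2.87·I_D + 7.74 = 0, with roots I_D = 3.07 or 22.3 mA.
The root I_D = 22.3 mA gives V_GS = -2.8 V ≤ V_t, so take I_D = 3.07 mA.
Then V_GS = 2.41 V and V_DS = V_DD − I_D(R_D+R_S) = 15 − 3.07×1.77 = 9.57 V.
Saturation requires V_DS ≥ V_GS − V_t = 1.41 V; 9.57 ≥ 1.41 ✓.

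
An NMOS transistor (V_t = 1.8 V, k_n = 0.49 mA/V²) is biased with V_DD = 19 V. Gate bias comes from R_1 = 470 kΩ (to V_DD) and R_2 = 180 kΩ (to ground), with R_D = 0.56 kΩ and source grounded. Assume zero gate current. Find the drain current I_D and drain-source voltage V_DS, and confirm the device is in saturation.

I_D ≈ 2.9 mA, V_DS ≈ 17 V

V_G = V_DD·R_2/(R_1+R_2) = 19×180/650 = 5.26 V. With the source grounded, V_GS = V_G = 5.26 V.
Assume saturation: I_D = (k_n/2)(V_GS − V_t)² = (0.49/2)×(5.26 − 1.8)² = 0.245×3.46² = 2.94 mA.
V_DS = V_DD − I_D·R_D = 19 − 2.94×0.56 = 17.4 V.
Saturation requires V_DS ≥ V_GS − V_t = 3.46 V; 17.4 ≥ 3.46 ✓.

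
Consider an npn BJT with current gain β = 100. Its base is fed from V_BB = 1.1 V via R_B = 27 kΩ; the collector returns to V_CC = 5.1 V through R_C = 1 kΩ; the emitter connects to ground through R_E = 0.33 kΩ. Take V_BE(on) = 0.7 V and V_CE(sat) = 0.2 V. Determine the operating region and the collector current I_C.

Assume active. Base-emitter loop: I_B = (V_BB − V_BE)/(R_B + (β+1)R_E) = (1.1 − 0.7)/(27 + 101×0.33) = 0.00663 mA.
I_C = β·I_B = 100×0.00663 = 0.663 mA.
V_CE = V_CC − I_C·R_C − I_E·R_E = 5.1 − 0.663×1 − 0.67×0.33 = 4.22 V > V_CE(sat), so the active-region assumption holds.

active; I_C ≈ 0.66 mA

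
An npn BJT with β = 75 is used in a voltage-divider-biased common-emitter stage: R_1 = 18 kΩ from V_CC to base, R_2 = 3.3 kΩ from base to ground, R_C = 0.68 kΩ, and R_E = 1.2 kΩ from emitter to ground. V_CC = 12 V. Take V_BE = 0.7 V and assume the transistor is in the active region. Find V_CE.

V_CE ≈ 10 V

Thevenize the base divider: V_Th = V_CC·R_2/(R_1+R_2) = 12×3.3/21.3 = 1.86 V, R_Th = R_1‖R_2 = 2.79 kΩ.
Base-emitter loop: V_Th = I_B·R_Th + V_BE + (β+1)I_B·R_E, so I_B = (1.86 − 0.7) / (2.79 + 76×1.2) = 0.0123 mA.
I_C = β·I_B = 75×0.0123 = 0.925 mA, and I_E = (β+1)I_B = 0.937 mA.
V_CE = V_CC − I_C·R_C − I_E·R_E = 12 − 0.925×0.68 − 0.937×1.2 = 10.2 V.
V_CE = 10.2 V > 0.2 V confirms active-region operation.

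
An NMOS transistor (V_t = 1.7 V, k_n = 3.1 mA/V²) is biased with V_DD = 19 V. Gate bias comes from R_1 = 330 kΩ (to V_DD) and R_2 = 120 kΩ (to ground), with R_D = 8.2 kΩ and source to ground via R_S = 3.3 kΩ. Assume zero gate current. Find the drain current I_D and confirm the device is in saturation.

V_G = V_DD·R_2/(R_1+R_2) = 19×120/450 = 5.07 V.
Assume saturation: I_D = (k_n/2)(V_GS − V_t)² with V_GS = V_G − I_D·R_S = 5.07 − 3.3·I_D.
Substituting gives 16.9·I_D² − 35.4·I_D + 17.6 = 0, with roots I_D = 0.802 or 1.3 mA.
The root I_D = 1.3 mA gives V_GS = 0.785 V ≤ V_t, so take I_D = 0.802 mA.
Then V_GS = 2.42 V and V_DS = V_DD − I_D(R_D+R_S) = 19 − 0.802×11.5 = 9.77 V.
Saturation requires V_DS ≥ V_GS − V_t = 0.719 V; 9.77 ≥ 0.719 ✓.

I_D ≈ 0.8 mA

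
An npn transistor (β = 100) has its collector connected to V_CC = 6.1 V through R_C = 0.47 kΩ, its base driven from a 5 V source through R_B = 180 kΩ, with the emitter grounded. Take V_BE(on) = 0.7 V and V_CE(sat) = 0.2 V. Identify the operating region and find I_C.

active; I_C ≈ 2.4 mA

Assume active. Base-emitter loop: I_B = (V_BB − V_BE)/R_B = (5 − 0.7)/180 = 0.0239 mA.
I_C = β·I_B = 100×0.0239 = 2.39 mA.
V_CE = V_CC − I_C·R_C = 6.1 − 2.39×0.47 = 4.98 V > V_CE(sat), so the active-region assumption holds.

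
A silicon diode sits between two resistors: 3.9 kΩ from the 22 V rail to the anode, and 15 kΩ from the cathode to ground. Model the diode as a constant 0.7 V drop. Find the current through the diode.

The two resistors are in series with the diode, so KVL gives 22 = I·3.9 + 0.7 + I·15.
I = (22 − 0.7) / (3.9 + 15) kΩ = 21.3 / 18.9 = 1.13 mA.

I ≈ 1.1 mA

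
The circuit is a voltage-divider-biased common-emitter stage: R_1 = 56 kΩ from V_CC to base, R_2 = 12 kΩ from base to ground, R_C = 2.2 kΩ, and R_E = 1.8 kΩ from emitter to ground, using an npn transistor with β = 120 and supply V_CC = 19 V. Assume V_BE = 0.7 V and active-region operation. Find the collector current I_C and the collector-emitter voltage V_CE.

I_C ≈ 1.4 mA, V_CE ≈ 13 V

Thevenize the base divider: V_Th = V_CC·R_2/(R_1+R_2) = 19×12/68 = 3.35 V, R_Th = R_1‖R_2 = 9.88 kΩ.
Base-emitter loop: V_Th = I_B·R_Th + V_BE + (β+1)I_B·R_E, so I_B = (3.35 − 0.7) / (9.88 + 121×1.8) = 0.0117 mA.
I_C = β·I_B = 120×0.0117 = 1.4 mA, and I_E = (β+1)I_B = 1.41 mA.
V_CE = V_CC − I_C·R_C − I_E·R_E = 19 − 1.4×2.2 − 1.41×1.8 = 13.4 V.
V_CE = 13.4 V > 0.2 V confirms active-region operation.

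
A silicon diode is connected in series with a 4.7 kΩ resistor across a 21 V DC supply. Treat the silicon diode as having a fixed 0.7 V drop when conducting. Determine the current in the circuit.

KVL around the loop: 21 = V_D + I·R = 0.7 + I × 4.7 kΩ.
So I = (21 − 0.7) / 4.7 kΩ = 20.3 / 4.7 = 4.32 mA.

I ≈ 4.3 mA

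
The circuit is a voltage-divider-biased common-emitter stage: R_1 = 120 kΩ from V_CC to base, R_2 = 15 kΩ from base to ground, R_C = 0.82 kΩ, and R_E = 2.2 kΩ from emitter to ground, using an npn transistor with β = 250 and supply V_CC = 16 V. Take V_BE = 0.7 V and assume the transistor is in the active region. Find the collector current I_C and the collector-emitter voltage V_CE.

Thevenize the base divider: V_Th = V_CC·R_2/(R_1+R_2) = 16×15/135 = 1.78 V, R_Th = R_1‖R_2 = 13.3 kΩ.
Base-emitter loop: V_Th = I_B·R_Th + V_BE + (β+1)I_B·R_E, so I_B = (1.78 − 0.7) / (13.3 + 251×2.2) = 0.00191 mA.
I_C = β·I_B = 250×0.00191 = 0.476 mA, and I_E = (β+1)I_B = 0.478 mA.
V_CE = V_CC − I_C·R_C − I_E·R_E = 16 − 0.476×0.82 − 0.478×2.2 = 14.6 V.
V_CE = 14.6 V > 0.2 V confirms active-region operation.

I_C ≈ 0.48 mA, V_CE ≈ 15 V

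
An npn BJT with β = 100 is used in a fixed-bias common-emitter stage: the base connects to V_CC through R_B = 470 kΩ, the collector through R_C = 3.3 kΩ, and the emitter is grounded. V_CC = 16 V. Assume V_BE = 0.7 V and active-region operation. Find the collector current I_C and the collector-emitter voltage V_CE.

I_C ≈ 3.3 mA, V_CE ≈ 5.3 V

Base loop: V_CC = I_B·R_B + V_BE, so I_B = (16 − 0.7)/470 kΩ = 0.0326 mA.
In the active region I_C = β·I_B = 100 × 0.0326 = 3.26 mA.
Collector loop: V_CE = V_CC − I_C·R_C = 16 − 3.26×3.3 = 5.26 V.
Since V_CE = 5.26 V > V_CE(sat) ≈ 0.2 V, the transistor is in the active region as assumed.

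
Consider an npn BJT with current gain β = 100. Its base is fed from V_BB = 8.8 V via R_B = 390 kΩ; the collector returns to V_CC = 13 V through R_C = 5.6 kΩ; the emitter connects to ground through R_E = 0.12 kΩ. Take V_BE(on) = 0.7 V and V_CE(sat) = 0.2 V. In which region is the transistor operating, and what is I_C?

Assume active. Base-emitter loop: I_B = (V_BB − V_BE)/(R_B + (β+1)R_E) = (8.8 − 0.7)/(390 + 101×0.12) = 0.0201 mA.
I_C = β·I_B = 100×0.0201 = 2.01 mA.
V_CE = V_CC − I_C·R_C − I_E·R_E = 13 − 2.01×5.6 − 2.03×0.12 = 1.48 V > V_CE(sat), so the active-region assumption holds.

active; I_C ≈ 2 mA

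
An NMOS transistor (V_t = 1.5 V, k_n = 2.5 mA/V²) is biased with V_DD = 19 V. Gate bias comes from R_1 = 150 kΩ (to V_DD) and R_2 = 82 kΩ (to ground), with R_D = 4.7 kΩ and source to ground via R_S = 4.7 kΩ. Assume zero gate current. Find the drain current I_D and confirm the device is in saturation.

V_G = V_DD·R_2/(R_1+R_2) = 19×82/232 = 6.72 V.
Assume saturation: I_D = (k_n/2)(V_GS − V_t)² with V_GS = V_G − I_D·R_S = 6.72 − 4.7·I_D.
Substituting gives 27.6·I_D² − 62.3·I_D + 34 = 0, with roots I_D = 0.927 or 1.33 mA.
The root I_D = 1.33 mA gives V_GS = 0.469 V ≤ V_t, so take I_D = 0.927 mA.
Then V_GS = 2.36 V and V_DS = V_DD − I_D(R_D+R_S) = 19 − 0.927×9.4 = 10.3 V.
Saturation requires V_DS ≥ V_GS − V_t = 0.861 V; 10.3 ≥ 0.861 ✓.

I_D ≈ 0.93 mA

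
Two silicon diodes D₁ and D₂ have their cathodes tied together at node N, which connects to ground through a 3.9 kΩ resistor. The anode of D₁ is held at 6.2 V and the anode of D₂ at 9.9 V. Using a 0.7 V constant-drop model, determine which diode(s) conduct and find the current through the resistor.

Assume both conduct. Then node N would need to be at both 6.2−0.7 = 5.5 V and 9.9−0.7 = 9.2 V, which is impossible.
Assume only D₂ conducts: V_N = 9.9 − 0.7 = 9.2 V, so I_R = 9.2/3.9 = 2.36 mA.
Check D₁: its anode-to-cathode voltage is 6.2 − 9.2 = -3 V < 0.7 V, so it is off. The assumption is consistent.

Only D₂ conducts; I_R ≈ 2.4 mA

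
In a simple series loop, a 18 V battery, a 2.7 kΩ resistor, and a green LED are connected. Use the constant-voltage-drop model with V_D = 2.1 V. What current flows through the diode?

KVL around the loop: 18 = V_D + I·R = 2.1 + I × 2.7 kΩ.
So I = (18 − 2.1) / 2.7 kΩ = 15.9 / 2.7 = 5.89 mA.

I ≈ 5.9 mA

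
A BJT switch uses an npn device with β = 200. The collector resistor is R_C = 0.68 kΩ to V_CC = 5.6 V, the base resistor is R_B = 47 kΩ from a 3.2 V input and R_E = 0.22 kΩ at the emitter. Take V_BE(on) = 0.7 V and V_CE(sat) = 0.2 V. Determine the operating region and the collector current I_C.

Assume active. Base-emitter loop: I_B = (V_BB − V_BE)/(R_B + (β+1)R_E) = (3.2 − 0.7)/(47 + 201×0.22) = 0.0274 mA.
I_C = β·I_B = 200×0.0274 = 5.48 mA.
V_CE = V_CC − I_C·R_C − I_E·R_E = 5.6 − 5.48×0.68 − 5.51×0.22 = 0.661 V > V_CE(sat), so the active-region assumption holds.

active; I_C ≈ 5.5 mA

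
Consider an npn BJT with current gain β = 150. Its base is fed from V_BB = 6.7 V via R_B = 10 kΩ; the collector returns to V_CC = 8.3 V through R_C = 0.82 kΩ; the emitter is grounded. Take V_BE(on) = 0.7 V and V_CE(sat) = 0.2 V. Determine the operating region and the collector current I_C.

saturation; I_C ≈ 9.9 mA

Assume active: I_B = (6.7 − 0.7)/10 = 0.6 mA, giving I_C = β·I_B = 90 mA.
But then V_CE = 8.3 − 90×0.82 = -65.5 V < V_CE(sat) = 0.2 V — impossible in the active region.
So the transistor is saturated. With V_CE = 0.2 V, I_C = (V_CC − 0.2)/R_C = 8.1/0.82 = 9.88 mA.
Check: β·I_B = 90 mA > I_C = 9.88 mA, confirming saturation.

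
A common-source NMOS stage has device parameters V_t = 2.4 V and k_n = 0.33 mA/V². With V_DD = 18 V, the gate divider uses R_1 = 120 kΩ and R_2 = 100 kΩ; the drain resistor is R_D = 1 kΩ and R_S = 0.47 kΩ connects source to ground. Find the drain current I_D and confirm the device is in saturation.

V_G = V_DD·R_2/(R_1+R_2) = 18×100/220 = 8.18 V.
Assume saturation: I_D = (k_n/2)(V_GS − V_t)² with V_GS = V_G − I_D·R_S = 8.18 − 0.47·I_D.
Substituting gives 0.0364·I_D² − 1.9·I_D + 5.52 = 0, with roots I_D = 3.09 or 48.9 mA.
The root I_D = 48.9 mA gives V_GS = -14.8 V ≤ V_t, so take I_D = 3.09 mA.
Then V_GS = 6.73 V and V_DS = V_DD − I_D(R_D+R_S) = 18 − 3.09×1.47 = 13.5 V.
Saturation requires V_DS ≥ V_GS − V_t = 4.33 V; 13.5 ≥ 4.33 ✓.

I_D ≈ 3.1 mA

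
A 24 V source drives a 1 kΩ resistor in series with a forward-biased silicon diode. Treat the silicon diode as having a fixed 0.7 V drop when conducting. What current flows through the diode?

KVL around the loop: 24 = V_D + I·R = 0.7 + I × 1 kΩ.
So I = (24 − 0.7) / 1 kΩ = 23.3 / 1 = 23.3 mA.

I ≈ 23 mA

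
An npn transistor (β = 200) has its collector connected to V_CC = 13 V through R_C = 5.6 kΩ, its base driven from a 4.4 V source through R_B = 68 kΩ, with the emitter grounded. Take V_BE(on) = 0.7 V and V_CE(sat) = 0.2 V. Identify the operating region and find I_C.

Assume active: I_B = (4.4 − 0.7)/68 = 0.0544 mA, giving I_C = β·I_B = 10.9 mA.
But then V_CE = 13 − 10.9×5.6 = -47.9 V < V_CE(sat) = 0.2 V — impossible in the active region.
So the transistor is saturated. With V_CE = 0.2 V, I_C = (V_CC − 0.2)/R_C = 12.8/5.6 = 2.29 mA.
Check: β·I_B = 10.9 mA > I_C = 2.29 mA, confirming saturation.

saturation; I_C ≈ 2.3 mA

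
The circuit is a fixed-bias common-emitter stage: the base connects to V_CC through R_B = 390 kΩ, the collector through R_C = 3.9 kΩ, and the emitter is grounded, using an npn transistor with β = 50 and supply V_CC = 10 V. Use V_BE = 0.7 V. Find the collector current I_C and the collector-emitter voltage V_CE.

I_C ≈ 1.2 mA, V_CE ≈ 5.4 V

Base loop: V_CC = I_B·R_B + V_BE, so I_B = (10 − 0.7)/390 kΩ = 0.0238 mA.
In the active region I_C = β·I_B = 50 × 0.0238 = 1.19 mA.
Collector loop: V_CE = V_CC − I_C·R_C = 10 − 1.19×3.9 = 5.35 V.
Since V_CE = 5.35 V > V_CE(sat) ≈ 0.2 V, the transistor is in the active region as assumed.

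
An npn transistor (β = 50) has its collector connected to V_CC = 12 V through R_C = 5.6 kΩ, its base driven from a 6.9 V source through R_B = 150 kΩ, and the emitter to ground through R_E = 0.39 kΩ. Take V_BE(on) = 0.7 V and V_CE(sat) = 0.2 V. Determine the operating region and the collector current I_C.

Assume active. Base-emitter loop: I_B = (V_BB − V_BE)/(R_B + (β+1)R_E) = (6.9 − 0.7)/(150 + 51×0.39) = 0.0365 mA.
I_C = β·I_B = 50×0.0365 = 1.82 mA.
V_CE = V_CC − I_C·R_C − I_E·R_E = 12 − 1.82×5.6 − 1.86×0.39 = 1.06 V > V_CE(sat), so the active-region assumption holds.

active; I_C ≈ 1.8 mA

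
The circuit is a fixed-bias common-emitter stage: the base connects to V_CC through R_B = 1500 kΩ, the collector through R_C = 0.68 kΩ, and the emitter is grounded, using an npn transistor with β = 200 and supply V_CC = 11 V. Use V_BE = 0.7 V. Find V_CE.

Base loop: V_CC = I_B·R_B + V_BE, so I_B = (11 − 0.7)/1500 kΩ = 0.00687 mA.
In the active region I_C = β·I_B = 200 × 0.00687 = 1.37 mA.
Collector loop: V_CE = V_CC − I_C·R_C = 11 − 1.37×0.68 = 10.1 V.
Since V_CE = 10.1 V > V_CE(sat) ≈ 0.2 V, the transistor is in the active region as assumed.

V_CE ≈ 10 V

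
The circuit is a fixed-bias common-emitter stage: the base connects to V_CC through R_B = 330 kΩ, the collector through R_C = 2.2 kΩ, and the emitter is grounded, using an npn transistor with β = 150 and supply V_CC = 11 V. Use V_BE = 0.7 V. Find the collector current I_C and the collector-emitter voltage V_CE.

I_C ≈ 4.7 mA, V_CE ≈ 0.7 V

Base loop: V_CC = I_B·R_B + V_BE, so I_B = (11 − 0.7)/330 kΩ = 0.0312 mA.
In the active region I_C = β·I_B = 150 × 0.0312 = 4.68 mA.
Collector loop: V_CE = V_CC − I_C·R_C = 11 − 4.68×2.2 = 0.7 V.
Since V_CE = 0.7 V > V_CE(sat) ≈ 0.2 V, the transistor is in the active region as assumed.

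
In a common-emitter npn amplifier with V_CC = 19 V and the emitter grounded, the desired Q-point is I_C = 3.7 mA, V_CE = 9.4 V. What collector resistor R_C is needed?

Collector loop: V_CC = I_C·R_C + V_CE.
R_C = (V_CC − V_CE)/I_C = (19 − 9.4)/3.7 = 2.59 kΩ.

R_C ≈ 2.6 kΩ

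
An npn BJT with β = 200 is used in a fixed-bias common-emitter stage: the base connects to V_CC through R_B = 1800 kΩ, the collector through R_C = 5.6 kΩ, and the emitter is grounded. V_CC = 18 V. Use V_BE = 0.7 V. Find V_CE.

V_CE ≈ 7.2 V

Base loop: V_CC = I_B·R_B + V_BE, so I_B = (18 − 0.7)/1800 kΩ = 0.00961 mA.
In the active region I_C = β·I_B = 200 × 0.00961 = 1.92 mA.
Collector loop: V_CE = V_CC − I_C·R_C = 18 − 1.92×5.6 = 7.24 V.
Since V_CE = 7.24 V > V_CE(sat) ≈ 0.2 V, the transistor is in the active region as assumed.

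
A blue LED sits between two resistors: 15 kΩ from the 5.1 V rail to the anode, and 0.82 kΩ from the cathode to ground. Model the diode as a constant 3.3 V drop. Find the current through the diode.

I ≈ 0.11 mA

The two resistors are in series with the diode, so KVL gives 5.1 = I·15 + 3.3 + I·0.82.
I = (5.1 − 3.3) / (15 + 0.82) kΩ = 1.8 / 15.8 = 0.114 mA.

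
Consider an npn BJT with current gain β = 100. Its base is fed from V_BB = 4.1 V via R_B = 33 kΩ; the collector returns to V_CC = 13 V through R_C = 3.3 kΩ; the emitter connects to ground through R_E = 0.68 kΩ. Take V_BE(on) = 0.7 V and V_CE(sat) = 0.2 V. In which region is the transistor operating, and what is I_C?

saturation; I_C ≈ 3.2 mA

Assume active: I_B = (4.1 − 0.7)/(33 + 101×0.68) = 0.0334 mA, I_C = β·I_B = 3.34 mA.
Then V_CE = 13 − 3.34×3.3 − 3.38×0.68 = -0.331 V < 0.2 V — the active assumption fails.
Re-solve with V_CE = 0.2 V. KCL at the emitter: V_E/R_E = (V_BB−0.7−V_E)/R_B + (V_CC−0.2−V_E)/R_C, giving V_E = 2.21 V.
I_C = (V_CC − 0.2 − V_E)/R_C = (12.8 − 2.21)/3.3 = 3.21 mA.
Check: I_B = (3.4 − 2.21)/33 = 0.0361 mA, and β·I_B = 3.61 mA > I_C, confirming saturation.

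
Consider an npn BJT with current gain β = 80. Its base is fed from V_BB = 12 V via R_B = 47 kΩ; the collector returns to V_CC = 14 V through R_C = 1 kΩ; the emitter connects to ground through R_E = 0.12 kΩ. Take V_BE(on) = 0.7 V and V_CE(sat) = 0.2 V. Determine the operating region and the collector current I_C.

saturation; I_C ≈ 12 mA

Assume active: I_B = (12 − 0.7)/(47 + 81×0.12) = 0.199 mA, I_C = β·I_B = 15.9 mA.
Then V_CE = 14 − 15.9×1 − 16.1×0.12 = -3.87 V < 0.2 V — the active assumption fails.
Re-solve with V_CE = 0.2 V. KCL at the emitter: V_E/R_E = (V_BB−0.7−V_E)/R_B + (V_CC−0.2−V_E)/R_C, giving V_E = 1.5 V.
I_C = (V_CC − 0.2 − V_E)/R_C = (13.8 − 1.5)/1 = 12.3 mA.
Check: I_B = (11.3 − 1.5)/47 = 0.208 mA, and β·I_B = 16.7 mA > I_C, confirming saturation.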